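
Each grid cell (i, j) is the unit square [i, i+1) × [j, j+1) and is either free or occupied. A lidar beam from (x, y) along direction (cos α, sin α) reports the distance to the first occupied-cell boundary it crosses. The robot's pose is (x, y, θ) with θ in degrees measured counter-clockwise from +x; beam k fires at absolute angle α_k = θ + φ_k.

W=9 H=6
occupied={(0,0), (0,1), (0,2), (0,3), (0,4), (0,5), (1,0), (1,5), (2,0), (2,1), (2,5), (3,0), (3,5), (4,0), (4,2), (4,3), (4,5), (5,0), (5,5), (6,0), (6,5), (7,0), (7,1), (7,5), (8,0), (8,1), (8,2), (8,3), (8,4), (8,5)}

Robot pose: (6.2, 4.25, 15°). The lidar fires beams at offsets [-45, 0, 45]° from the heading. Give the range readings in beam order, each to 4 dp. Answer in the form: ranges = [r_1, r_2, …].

beam 1: φ=-45°, α=330°
  dir = (cos 330°, sin 330°) = (0.8660, -0.5000); from cell (6,4)
  next x-line at t=0.9238, next y-line at t=0.5000; Δt_x=1.1547, Δt_y=2.0000
    y: enter (6,3) at t=0.5000
    x: enter (7,3) at t=0.9238
    x: enter (8,3) at t=2.0785 ← occupied
  → r_1 = 2.0785
beam 2: φ=0°, α=15°
  dir = (cos 15°, sin 15°) = (0.9659, 0.2588); from cell (6,4)
  next x-line at t=0.8282, next y-line at t=2.8978; Δt_x=1.0353, Δt_y=3.8637
    x: enter (7,4) at t=0.8282
    x: enter (8,4) at t=1.8635 ← occupied
  → r_2 = 1.8635
beam 3: φ=45°, α=60°
  dir = (cos 60°, sin 60°) = (0.5000, 0.8660); from cell (6,4)
  next x-line at t=1.6000, next y-line at t=0.8660; Δt_x=2.0000, Δt_y=1.1547
    y: enter (6,5) at t=0.8660 ← occupied
  → r_3 = 0.8660

ranges = [2.0785, 1.8635, 0.8660]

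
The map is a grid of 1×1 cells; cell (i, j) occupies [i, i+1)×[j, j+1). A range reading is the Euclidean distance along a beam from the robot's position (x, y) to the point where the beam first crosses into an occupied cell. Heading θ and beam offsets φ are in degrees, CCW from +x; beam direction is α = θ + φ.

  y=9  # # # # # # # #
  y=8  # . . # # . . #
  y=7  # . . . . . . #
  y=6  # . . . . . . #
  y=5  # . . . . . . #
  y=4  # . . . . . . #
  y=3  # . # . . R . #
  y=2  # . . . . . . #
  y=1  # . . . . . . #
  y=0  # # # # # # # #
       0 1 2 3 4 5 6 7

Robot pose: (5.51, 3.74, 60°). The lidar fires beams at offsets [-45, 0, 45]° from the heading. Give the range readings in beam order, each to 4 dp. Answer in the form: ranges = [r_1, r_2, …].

ranges = [1.5426, 2.9800, 4.4103]

beam 1: φ=-45°, α=15°
  direction (0.9659, 0.2588); cell (5,3); t to first gridline: x 0.5073, y 1.0046 (then +1.0353 / +3.8637)
    (6,3) via x @ 0.5073
    (6,4) via y @ 1.0046
    (7,4) via x @ 1.5426  # hit
  → r_1 = 1.5426
beam 2: φ=0°, α=60°
  direction (0.5000, 0.8660); cell (5,3); t to first gridline: x 0.9800, y 0.3002 (then +2.0000 / +1.1547)
    (5,4) via y @ 0.3002
    (6,4) via x @ 0.9800
    (6,5) via y @ 1.4549
    (6,6) via y @ 2.6096
    (7,6) via x @ 2.9800  # hit
  → r_2 = 2.9800
beam 3: φ=45°, α=105°
  direction (-0.2588, 0.9659); cell (5,3); t to first gridline: x 1.9705, y 0.2692 (then +3.8637 / +1.0353)
    (5,4) via y @ 0.2692
    (5,5) via y @ 1.3044
    (4,5) via x @ 1.9705
    (4,6) via y @ 2.3397
    (4,7) via y @ 3.3750
    (4,8) via y @ 4.4103  # hit
  → r_3 = 4.4103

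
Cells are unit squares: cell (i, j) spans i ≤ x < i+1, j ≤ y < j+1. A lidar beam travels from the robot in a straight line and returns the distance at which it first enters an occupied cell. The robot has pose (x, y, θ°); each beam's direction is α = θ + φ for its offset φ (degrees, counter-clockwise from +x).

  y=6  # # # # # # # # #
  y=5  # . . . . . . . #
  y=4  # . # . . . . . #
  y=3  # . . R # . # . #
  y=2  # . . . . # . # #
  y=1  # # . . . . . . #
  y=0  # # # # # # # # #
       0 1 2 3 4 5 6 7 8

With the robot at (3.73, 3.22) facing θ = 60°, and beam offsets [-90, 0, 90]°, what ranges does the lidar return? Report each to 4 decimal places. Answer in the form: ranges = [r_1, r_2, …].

ranges = [0.3118, 0.5400, 1.5600]

beam 1: φ=-90°, α=330°
  dir = (cos 330°, sin 330°) = (0.8660, -0.5000); from cell (3,3)
  next x-line at t=0.3118, next y-line at t=0.4400; Δt_x=1.1547, Δt_y=2.0000
    x: enter (4,3) at t=0.3118 ← occupied
  → r_1 = 0.3118
beam 2: φ=0°, α=60°
  dir = (cos 60°, sin 60°) = (0.5000, 0.8660); from cell (3,3)
  next x-line at t=0.5400, next y-line at t=0.9007; Δt_x=2.0000, Δt_y=1.1547
    x: enter (4,3) at t=0.5400 ← occupied
  → r_2 = 0.5400
beam 3: φ=90°, α=150°
  dir = (cos 150°, sin 150°) = (-0.8660, 0.5000); from cell (3,3)
  next x-line at t=0.8429, next y-line at t=1.5600; Δt_x=1.1547, Δt_y=2.0000
    x: enter (2,3) at t=0.8429
    y: enter (2,4) at t=1.5600 ← occupied
  → r_3 = 1.5600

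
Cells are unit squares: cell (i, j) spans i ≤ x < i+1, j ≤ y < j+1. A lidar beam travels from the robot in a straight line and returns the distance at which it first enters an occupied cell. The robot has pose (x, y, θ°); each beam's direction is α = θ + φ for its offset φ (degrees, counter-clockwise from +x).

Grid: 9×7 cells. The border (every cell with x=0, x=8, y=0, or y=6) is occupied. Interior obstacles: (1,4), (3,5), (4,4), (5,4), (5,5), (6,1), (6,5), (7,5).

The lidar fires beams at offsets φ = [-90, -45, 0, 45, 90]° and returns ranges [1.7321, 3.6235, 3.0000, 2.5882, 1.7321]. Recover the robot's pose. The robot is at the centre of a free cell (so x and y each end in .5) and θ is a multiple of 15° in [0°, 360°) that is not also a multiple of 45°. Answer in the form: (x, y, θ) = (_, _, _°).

(x, y, θ) = (2.5, 2.5, 30°)

Enumerate (i+0.5, j+0.5, θ) over the 27 free cells and 16 admissible headings. For each, cast all 5 beams and compare to the given ranges.
  (7.5, 2.5, 255°): beam 1 = 5.7956 ≠ 1.7321 ✗
  (2.5, 4.5, 30°): beam 1 = 4.0415 ≠ 1.7321 ✗
  (2.5, 4.5, 210°): beam 2 = 0.5176 ≠ 3.6235 ✗
  (6.5, 2.5, 255°): beam 1 = 5.6940 ≠ 1.7321 ✗
  (7.5, 1.5, 30°): beam 1 = 0.5774 ≠ 1.7321 ✗
  …
  (2.5, 2.5, 30°): r_1=1.7321, r_2=3.6235, r_3=3.0000, r_4=2.5882, r_5=1.7321 — all match ✓
No second candidate reproduces the full scan.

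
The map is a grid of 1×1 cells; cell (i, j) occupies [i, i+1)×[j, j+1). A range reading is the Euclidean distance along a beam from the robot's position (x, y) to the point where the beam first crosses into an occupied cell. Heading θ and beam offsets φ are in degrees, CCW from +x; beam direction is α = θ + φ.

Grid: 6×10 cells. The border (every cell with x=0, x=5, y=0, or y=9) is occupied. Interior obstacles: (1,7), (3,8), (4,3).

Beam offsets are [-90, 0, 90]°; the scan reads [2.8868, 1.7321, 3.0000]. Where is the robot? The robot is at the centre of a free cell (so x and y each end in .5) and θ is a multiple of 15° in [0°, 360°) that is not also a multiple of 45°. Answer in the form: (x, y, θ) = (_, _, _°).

(x, y, θ) = (2.5, 5.5, 150°)

Candidates: 29 free-cell centres × 16 headings = 464 poses. Raycast each; keep the one whose scan matches to 4 dp.
  (4.5, 8.5, 285°): beam 1 = 0.5176 ≠ 2.8868 ✗
  (3.5, 5.5, 285°): beam 1 = 2.5882 ≠ 2.8868 ✗
  (1.5, 2.5, 15°): beam 1 = 1.5529 ≠ 2.8868 ✗
  (3.5, 6.5, 240°): beam 1 = 1.7321 ≠ 2.8868 ✗
  …
  (2.5, 5.5, 150°): r_1=2.8868, r_2=1.7321, r_3=3.0000 — all match ✓
No second candidate reproduces the full scan.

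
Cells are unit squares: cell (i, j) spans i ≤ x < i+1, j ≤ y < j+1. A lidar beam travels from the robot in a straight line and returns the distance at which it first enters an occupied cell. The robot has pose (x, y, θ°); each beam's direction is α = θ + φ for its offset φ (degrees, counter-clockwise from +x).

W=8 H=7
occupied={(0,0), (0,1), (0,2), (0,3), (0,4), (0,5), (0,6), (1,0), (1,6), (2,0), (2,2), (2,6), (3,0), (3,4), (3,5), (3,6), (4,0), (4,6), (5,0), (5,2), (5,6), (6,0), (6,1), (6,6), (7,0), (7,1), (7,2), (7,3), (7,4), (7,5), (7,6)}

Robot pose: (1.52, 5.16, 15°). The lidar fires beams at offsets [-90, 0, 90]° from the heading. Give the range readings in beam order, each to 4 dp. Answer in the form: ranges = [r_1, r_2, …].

ranges = [2.2362, 1.5322, 0.8696]

beam 1: φ=-90°, α=285°
  cosα=0.2588 sinα=-0.9659 | (1,5) | tMaxX 1.8546 tMaxY 0.1656 | tΔX 3.8637 tΔY 1.0353
    t=0.1656 [y] (1,4)
    t=1.2009 [y] (1,3)
    t=1.8546 [x] (2,3)
    t=2.2362 [y] (2,2) — stop
  → r_1 = 2.2362
beam 2: φ=0°, α=15°
  cosα=0.9659 sinα=0.2588 | (1,5) | tMaxX 0.4969 tMaxY 3.2455 | tΔX 1.0353 tΔY 3.8637
    t=0.4969 [x] (2,5)
    t=1.5322 [x] (3,5) — stop
  → r_2 = 1.5322
beam 3: φ=90°, α=105°
  cosα=-0.2588 sinα=0.9659 | (1,5) | tMaxX 2.0091 tMaxY 0.8696 | tΔX 3.8637 tΔY 1.0353
    t=0.8696 [y] (1,6) — stop
  → r_3 = 0.8696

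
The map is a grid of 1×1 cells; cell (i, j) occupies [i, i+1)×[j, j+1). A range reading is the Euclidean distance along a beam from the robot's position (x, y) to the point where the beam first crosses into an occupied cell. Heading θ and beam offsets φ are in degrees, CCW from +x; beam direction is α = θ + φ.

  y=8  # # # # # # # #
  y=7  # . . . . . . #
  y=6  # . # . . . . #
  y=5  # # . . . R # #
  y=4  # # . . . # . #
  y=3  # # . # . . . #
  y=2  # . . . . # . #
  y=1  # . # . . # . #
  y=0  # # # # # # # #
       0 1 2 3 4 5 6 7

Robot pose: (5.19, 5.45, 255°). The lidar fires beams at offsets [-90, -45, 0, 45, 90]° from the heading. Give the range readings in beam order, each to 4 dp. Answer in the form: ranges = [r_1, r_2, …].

beam 1: φ=-90°, α=165°
  direction (-0.9659, 0.2588); cell (5,5); t to first gridline: x 0.1967, y 2.1250 (then +1.0353 / +3.8637)
    (4,5) via x @ 0.1967
    (3,5) via x @ 1.2320
    (3,6) via y @ 2.1250
    (2,6) via x @ 2.2673  # hit
  → r_1 = 2.2673
beam 2: φ=-45°, α=210°
  direction (-0.8660, -0.5000); cell (5,5); t to first gridline: x 0.2194, y 0.9000 (then +1.1547 / +2.0000)
    (4,5) via x @ 0.2194
    (4,4) via y @ 0.9000
    (3,4) via x @ 1.3741
    (2,4) via x @ 2.5288
    (2,3) via y @ 2.9000
    (1,3) via x @ 3.6835  # hit
  → r_2 = 3.6835
beam 3: φ=0°, α=255°
  direction (-0.2588, -0.9659); cell (5,5); t to first gridline: x 0.7341, y 0.4659 (then +3.8637 / +1.0353)
    (5,4) via y @ 0.4659  # hit
  → r_3 = 0.4659
beam 4: φ=45°, α=300°
  direction (0.5000, -0.8660); cell (5,5); t to first gridline: x 1.6200, y 0.5196 (then +2.0000 / +1.1547)
    (5,4) via y @ 0.5196  # hit
  → r_4 = 0.5196
beam 5: φ=90°, α=345°
  direction (0.9659, -0.2588); cell (5,5); t to first gridline: x 0.8386, y 1.7387 (then +1.0353 / +3.8637)
    (6,5) via x @ 0.8386  # hit
  → r_5 = 0.8386

ranges = [2.2673, 3.6835, 0.4659, 0.5196, 0.8386]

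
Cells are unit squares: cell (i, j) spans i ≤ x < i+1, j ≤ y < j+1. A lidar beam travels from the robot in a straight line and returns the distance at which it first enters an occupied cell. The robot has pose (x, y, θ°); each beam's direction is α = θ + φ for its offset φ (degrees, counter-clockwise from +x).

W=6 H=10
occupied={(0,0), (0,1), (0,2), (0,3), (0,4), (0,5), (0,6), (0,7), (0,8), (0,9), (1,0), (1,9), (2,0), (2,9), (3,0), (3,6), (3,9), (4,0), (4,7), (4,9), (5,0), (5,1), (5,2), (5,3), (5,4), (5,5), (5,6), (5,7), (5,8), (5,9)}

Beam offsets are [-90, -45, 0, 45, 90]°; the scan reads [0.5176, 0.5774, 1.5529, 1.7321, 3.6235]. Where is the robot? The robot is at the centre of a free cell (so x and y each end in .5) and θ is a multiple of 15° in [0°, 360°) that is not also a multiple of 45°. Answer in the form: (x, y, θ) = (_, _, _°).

(x, y, θ) = (1.5, 2.5, 255°)

Enumerate (i+0.5, j+0.5, θ) over the 30 free cells and 16 admissible headings. For each, cast all 5 beams and compare to the given ranges.
  (2.5, 2.5, 150°): beam 1 = 5.0000 ≠ 0.5176 ✗
  (3.5, 5.5, 255°): beam 1 = 2.5882 ≠ 0.5176 ✗
  (4.5, 6.5, 165°): beam 3 = 0.5176 ≠ 1.5529 ✗
  …
  (1.5, 2.5, 255°): r_1=0.5176, r_2=0.5774, r_3=1.5529, r_4=1.7321, r_5=3.6235 — all match ✓
Unique over the lattice → pose = (1.5, 2.5, 255°).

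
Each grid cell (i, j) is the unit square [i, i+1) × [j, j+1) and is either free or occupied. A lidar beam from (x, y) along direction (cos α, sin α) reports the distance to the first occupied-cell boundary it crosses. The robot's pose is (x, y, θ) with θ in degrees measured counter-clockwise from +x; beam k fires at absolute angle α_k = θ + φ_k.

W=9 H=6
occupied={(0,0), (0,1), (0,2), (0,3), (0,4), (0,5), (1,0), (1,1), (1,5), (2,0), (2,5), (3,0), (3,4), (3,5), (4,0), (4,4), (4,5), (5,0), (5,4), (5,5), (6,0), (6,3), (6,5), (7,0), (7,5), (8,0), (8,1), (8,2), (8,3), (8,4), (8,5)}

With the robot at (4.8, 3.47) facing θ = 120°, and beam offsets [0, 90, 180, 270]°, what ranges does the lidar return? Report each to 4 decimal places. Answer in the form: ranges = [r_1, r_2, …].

ranges = [0.6120, 3.2332, 2.8521, 1.0600]

beam 1: φ=0°, α=120°
  d=(-0.5000,0.8660)  start (4,3)  tX=1.6000 tY=0.6120  stride 1/|dx|=2.0000 1/|dy|=1.1547
    cross y-line → (4,4), t=0.6120 (wall)
  → r_1 = 0.6120
beam 2: φ=90°, α=210°
  d=(-0.8660,-0.5000)  start (4,3)  tX=0.9238 tY=0.9400  stride 1/|dx|=1.1547 1/|dy|=2.0000
    cross x-line → (3,3), t=0.9238
    cross y-line → (3,2), t=0.9400
    cross x-line → (2,2), t=2.0785
    cross y-line → (2,1), t=2.9400
    cross x-line → (1,1), t=3.2332 (wall)
  → r_2 = 3.2332
beam 3: φ=180°, α=300°
  d=(0.5000,-0.8660)  start (4,3)  tX=0.4000 tY=0.5427  stride 1/|dx|=2.0000 1/|dy|=1.1547
    cross x-line → (5,3), t=0.4000
    cross y-line → (5,2), t=0.5427
    cross y-line → (5,1), t=1.6974
    cross x-line → (6,1), t=2.4000
    cross y-line → (6,0), t=2.8521 (wall)
  → r_3 = 2.8521
beam 4: φ=270°, α=30°
  d=(0.8660,0.5000)  start (4,3)  tX=0.2309 tY=1.0600  stride 1/|dx|=1.1547 1/|dy|=2.0000
    cross x-line → (5,3), t=0.2309
    cross y-line → (5,4), t=1.0600 (wall)
  → r_4 = 1.0600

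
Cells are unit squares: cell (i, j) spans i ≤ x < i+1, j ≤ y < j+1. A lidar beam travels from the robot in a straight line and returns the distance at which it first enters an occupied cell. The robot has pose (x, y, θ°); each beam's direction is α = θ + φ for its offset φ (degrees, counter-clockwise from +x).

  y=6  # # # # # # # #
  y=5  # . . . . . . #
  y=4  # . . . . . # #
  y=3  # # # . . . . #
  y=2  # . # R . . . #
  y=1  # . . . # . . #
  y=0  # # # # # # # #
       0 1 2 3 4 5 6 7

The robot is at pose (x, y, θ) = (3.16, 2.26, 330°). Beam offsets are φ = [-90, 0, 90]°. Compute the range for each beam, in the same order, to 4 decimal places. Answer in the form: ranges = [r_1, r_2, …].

beam 1: φ=-90°, α=240°
  direction (-0.5000, -0.8660); cell (3,2); t to first gridline: x 0.3200, y 0.3002 (then +2.0000 / +1.1547)
    (3,1) via y @ 0.3002
    (2,1) via x @ 0.3200
    (2,0) via y @ 1.4549  # hit
  → r_1 = 1.4549
beam 2: φ=0°, α=330°
  direction (0.8660, -0.5000); cell (3,2); t to first gridline: x 0.9699, y 0.5200 (then +1.1547 / +2.0000)
    (3,1) via y @ 0.5200
    (4,1) via x @ 0.9699  # hit
  → r_2 = 0.9699
beam 3: φ=90°, α=60°
  direction (0.5000, 0.8660); cell (3,2); t to first gridline: x 1.6800, y 0.8545 (then +2.0000 / +1.1547)
    (3,3) via y @ 0.8545
    (4,3) via x @ 1.6800
    (4,4) via y @ 2.0092
    (4,5) via y @ 3.1639
    (5,5) via x @ 3.6800
    (5,6) via y @ 4.3186  # hit
  → r_3 = 4.3186

ranges = [1.4549, 0.9699, 4.3186]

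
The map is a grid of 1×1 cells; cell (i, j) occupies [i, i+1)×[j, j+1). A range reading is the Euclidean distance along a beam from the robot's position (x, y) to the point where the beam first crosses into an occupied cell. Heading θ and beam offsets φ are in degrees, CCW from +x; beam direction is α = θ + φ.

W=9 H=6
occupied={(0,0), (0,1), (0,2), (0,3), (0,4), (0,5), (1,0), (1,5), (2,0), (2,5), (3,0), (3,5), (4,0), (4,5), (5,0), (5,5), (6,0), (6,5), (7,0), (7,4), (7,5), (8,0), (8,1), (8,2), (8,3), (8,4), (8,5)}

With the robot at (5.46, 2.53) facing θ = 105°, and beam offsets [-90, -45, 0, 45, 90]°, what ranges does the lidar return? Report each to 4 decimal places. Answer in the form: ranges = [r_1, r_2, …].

beam 1: φ=-90°, α=15°
  d=(0.9659,0.2588)  start (5,2)  tX=0.5590 tY=1.8159  stride 1/|dx|=1.0353 1/|dy|=3.8637
    cross x-line → (6,2), t=0.5590
    cross x-line → (7,2), t=1.5943
    cross y-line → (7,3), t=1.8159
    cross x-line → (8,3), t=2.6296 (wall)
  → r_1 = 2.6296
beam 2: φ=-45°, α=60°
  d=(0.5000,0.8660)  start (5,2)  tX=1.0800 tY=0.5427  stride 1/|dx|=2.0000 1/|dy|=1.1547
    cross y-line → (5,3), t=0.5427
    cross x-line → (6,3), t=1.0800
    cross y-line → (6,4), t=1.6974
    cross y-line → (6,5), t=2.8521 (wall)
  → r_2 = 2.8521
beam 3: φ=0°, α=105°
  d=(-0.2588,0.9659)  start (5,2)  tX=1.7773 tY=0.4866  stride 1/|dx|=3.8637 1/|dy|=1.0353
    cross y-line → (5,3), t=0.4866
    cross y-line → (5,4), t=1.5219
    cross x-line → (4,4), t=1.7773
    cross y-line → (4,5), t=2.5571 (wall)
  → r_3 = 2.5571
beam 4: φ=45°, α=150°
  d=(-0.8660,0.5000)  start (5,2)  tX=0.5312 tY=0.9400  stride 1/|dx|=1.1547 1/|dy|=2.0000
    cross x-line → (4,2), t=0.5312
    cross y-line → (4,3), t=0.9400
    cross x-line → (3,3), t=1.6859
    cross x-line → (2,3), t=2.8406
    cross y-line → (2,4), t=2.9400
    cross x-line → (1,4), t=3.9953
    cross y-line → (1,5), t=4.9400 (wall)
  → r_4 = 4.9400
beam 5: φ=90°, α=195°
  d=(-0.9659,-0.2588)  start (5,2)  tX=0.4762 tY=2.0478  stride 1/|dx|=1.0353 1/|dy|=3.8637
    cross x-line → (4,2), t=0.4762
    cross x-line → (3,2), t=1.5115
    cross y-line → (3,1), t=2.0478
    cross x-line → (2,1), t=2.5468
    cross x-line → (1,1), t=3.5821
    cross x-line → (0,1), t=4.6173 (wall)
  → r_5 = 4.6173

ranges = [2.6296, 2.8521, 2.5571, 4.9400, 4.6173]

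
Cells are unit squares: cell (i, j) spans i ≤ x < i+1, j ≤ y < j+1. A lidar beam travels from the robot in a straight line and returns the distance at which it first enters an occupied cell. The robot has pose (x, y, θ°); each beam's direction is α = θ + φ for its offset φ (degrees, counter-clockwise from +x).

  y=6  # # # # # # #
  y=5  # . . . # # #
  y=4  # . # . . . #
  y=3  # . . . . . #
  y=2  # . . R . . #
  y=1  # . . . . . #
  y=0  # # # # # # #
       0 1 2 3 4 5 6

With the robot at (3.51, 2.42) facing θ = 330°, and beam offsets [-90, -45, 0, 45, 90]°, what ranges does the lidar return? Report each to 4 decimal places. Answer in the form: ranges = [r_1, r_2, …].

beam 1: φ=-90°, α=240°
  direction (-0.5000, -0.8660); cell (3,2); t to first gridline: x 1.0200, y 0.4850 (then +2.0000 / +1.1547)
    (3,1) via y @ 0.4850
    (2,1) via x @ 1.0200
    (2,0) via y @ 1.6397  # hit
  → r_1 = 1.6397
beam 2: φ=-45°, α=285°
  direction (0.2588, -0.9659); cell (3,2); t to first gridline: x 1.8932, y 0.4348 (then +3.8637 / +1.0353)
    (3,1) via y @ 0.4348
    (3,0) via y @ 1.4701  # hit
  → r_2 = 1.4701
beam 3: φ=0°, α=330°
  direction (0.8660, -0.5000); cell (3,2); t to first gridline: x 0.5658, y 0.8400 (then +1.1547 / +2.0000)
    (4,2) via x @ 0.5658
    (4,1) via y @ 0.8400
    (5,1) via x @ 1.7205
    (5,0) via y @ 2.8400  # hit
  → r_3 = 2.8400
beam 4: φ=45°, α=15°
  direction (0.9659, 0.2588); cell (3,2); t to first gridline: x 0.5073, y 2.2409 (then +1.0353 / +3.8637)
    (4,2) via x @ 0.5073
    (5,2) via x @ 1.5426
    (5,3) via y @ 2.2409
    (6,3) via x @ 2.5778  # hit
  → r_4 = 2.5778
beam 5: φ=90°, α=60°
  direction (0.5000, 0.8660); cell (3,2); t to first gridline: x 0.9800, y 0.6697 (then +2.0000 / +1.1547)
    (3,3) via y @ 0.6697
    (4,3) via x @ 0.9800
    (4,4) via y @ 1.8244
    (4,5) via y @ 2.9791  # hit
  → r_5 = 2.9791

ranges = [1.6397, 1.4701, 2.8400, 2.5778, 2.9791]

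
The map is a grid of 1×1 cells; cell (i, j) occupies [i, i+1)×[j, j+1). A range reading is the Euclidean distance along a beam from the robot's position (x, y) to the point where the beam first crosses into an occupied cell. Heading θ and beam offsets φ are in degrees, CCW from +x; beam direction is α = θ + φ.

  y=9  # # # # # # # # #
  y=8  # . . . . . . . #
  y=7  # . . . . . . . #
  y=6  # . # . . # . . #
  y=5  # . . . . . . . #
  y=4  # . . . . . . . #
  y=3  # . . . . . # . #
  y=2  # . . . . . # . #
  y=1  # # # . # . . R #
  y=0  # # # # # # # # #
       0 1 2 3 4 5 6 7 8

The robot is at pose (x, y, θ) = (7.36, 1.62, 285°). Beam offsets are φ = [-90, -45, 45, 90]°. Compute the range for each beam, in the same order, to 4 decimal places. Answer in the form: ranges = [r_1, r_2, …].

ranges = [2.3955, 0.7159, 0.7390, 0.6626]

beam 1: φ=-90°, α=195°
  direction (-0.9659, -0.2588); cell (7,1); t to first gridline: x 0.3727, y 2.3955 (then +1.0353 / +3.8637)
    (6,1) via x @ 0.3727
    (5,1) via x @ 1.4080
    (5,0) via y @ 2.3955  # hit
  → r_1 = 2.3955
beam 2: φ=-45°, α=240°
  direction (-0.5000, -0.8660); cell (7,1); t to first gridline: x 0.7200, y 0.7159 (then +2.0000 / +1.1547)
    (7,0) via y @ 0.7159  # hit
  → r_2 = 0.7159
beam 3: φ=45°, α=330°
  direction (0.8660, -0.5000); cell (7,1); t to first gridline: x 0.7390, y 1.2400 (then +1.1547 / +2.0000)
    (8,1) via x @ 0.7390  # hit
  → r_3 = 0.7390
beam 4: φ=90°, α=15°
  direction (0.9659, 0.2588); cell (7,1); t to first gridline: x 0.6626, y 1.4682 (then +1.0353 / +3.8637)
    (8,1) via x @ 0.6626  # hit
  → r_4 = 0.6626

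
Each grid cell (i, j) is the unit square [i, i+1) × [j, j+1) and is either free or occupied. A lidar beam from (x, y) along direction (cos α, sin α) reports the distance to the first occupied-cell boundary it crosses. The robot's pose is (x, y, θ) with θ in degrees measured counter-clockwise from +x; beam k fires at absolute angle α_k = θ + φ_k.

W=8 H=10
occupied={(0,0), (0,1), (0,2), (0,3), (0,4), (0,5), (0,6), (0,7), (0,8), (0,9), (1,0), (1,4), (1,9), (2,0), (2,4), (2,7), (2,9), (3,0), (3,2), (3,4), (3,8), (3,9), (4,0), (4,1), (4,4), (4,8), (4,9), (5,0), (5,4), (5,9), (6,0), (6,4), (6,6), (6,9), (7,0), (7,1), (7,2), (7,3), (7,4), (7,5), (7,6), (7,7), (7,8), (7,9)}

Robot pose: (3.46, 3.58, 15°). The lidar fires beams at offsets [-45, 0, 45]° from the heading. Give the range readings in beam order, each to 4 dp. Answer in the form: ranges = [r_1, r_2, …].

ranges = [4.0876, 1.6228, 0.4850]

beam 1: φ=-45°, α=330°
  cosα=0.8660 sinα=-0.5000 | (3,3) | tMaxX 0.6235 tMaxY 1.1600 | tΔX 1.1547 tΔY 2.0000
    t=0.6235 [x] (4,3)
    t=1.1600 [y] (4,2)
    t=1.7782 [x] (5,2)
    t=2.9329 [x] (6,2)
    t=3.1600 [y] (6,1)
    t=4.0876 [x] (7,1) — stop
  → r_1 = 4.0876
beam 2: φ=0°, α=15°
  cosα=0.9659 sinα=0.2588 | (3,3) | tMaxX 0.5590 tMaxY 1.6228 | tΔX 1.0353 tΔY 3.8637
    t=0.5590 [x] (4,3)
    t=1.5943 [x] (5,3)
    t=1.6228 [y] (5,4) — stop
  → r_2 = 1.6228
beam 3: φ=45°, α=60°
  cosα=0.5000 sinα=0.8660 | (3,3) | tMaxX 1.0800 tMaxY 0.4850 | tΔX 2.0000 tΔY 1.1547
    t=0.4850 [y] (3,4) — stop
  → r_3 = 0.4850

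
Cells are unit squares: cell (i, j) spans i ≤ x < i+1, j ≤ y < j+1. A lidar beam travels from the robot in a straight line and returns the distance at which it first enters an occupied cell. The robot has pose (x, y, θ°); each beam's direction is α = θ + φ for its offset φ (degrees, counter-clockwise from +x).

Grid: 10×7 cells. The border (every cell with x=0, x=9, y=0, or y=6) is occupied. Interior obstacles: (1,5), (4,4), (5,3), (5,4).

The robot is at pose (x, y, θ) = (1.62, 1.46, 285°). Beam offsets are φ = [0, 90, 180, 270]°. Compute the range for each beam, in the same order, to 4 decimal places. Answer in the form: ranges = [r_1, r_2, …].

ranges = [0.4762, 7.6403, 2.3955, 0.6419]

beam 1: φ=0°, α=285°
  cosα=0.2588 sinα=-0.9659 | (1,1) | tMaxX 1.4682 tMaxY 0.4762 | tΔX 3.8637 tΔY 1.0353
    t=0.4762 [y] (1,0) — stop
  → r_1 = 0.4762
beam 2: φ=90°, α=15°
  cosα=0.9659 sinα=0.2588 | (1,1) | tMaxX 0.3934 tMaxY 2.0864 | tΔX 1.0353 tΔY 3.8637
    t=0.3934 [x] (2,1)
    t=1.4287 [x] (3,1)
    t=2.0864 [y] (3,2)
    t=2.4640 [x] (4,2)
    t=3.4992 [x] (5,2)
    t=4.5345 [x] (6,2)
    t=5.5698 [x] (7,2)
    t=5.9501 [y] (7,3)
    t=6.6051 [x] (8,3)
    t=7.6403 [x] (9,3) — stop
  → r_2 = 7.6403
beam 3: φ=180°, α=105°
  cosα=-0.2588 sinα=0.9659 | (1,1) | tMaxX 2.3955 tMaxY 0.5590 | tΔX 3.8637 tΔY 1.0353
    t=0.5590 [y] (1,2)
    t=1.5943 [y] (1,3)
    t=2.3955 [x] (0,3) — stop
  → r_3 = 2.3955
beam 4: φ=270°, α=195°
  cosα=-0.9659 sinα=-0.2588 | (1,1) | tMaxX 0.6419 tMaxY 1.7773 | tΔX 1.0353 tΔY 3.8637
    t=0.6419 [x] (0,1) — stop
  → r_4 = 0.6419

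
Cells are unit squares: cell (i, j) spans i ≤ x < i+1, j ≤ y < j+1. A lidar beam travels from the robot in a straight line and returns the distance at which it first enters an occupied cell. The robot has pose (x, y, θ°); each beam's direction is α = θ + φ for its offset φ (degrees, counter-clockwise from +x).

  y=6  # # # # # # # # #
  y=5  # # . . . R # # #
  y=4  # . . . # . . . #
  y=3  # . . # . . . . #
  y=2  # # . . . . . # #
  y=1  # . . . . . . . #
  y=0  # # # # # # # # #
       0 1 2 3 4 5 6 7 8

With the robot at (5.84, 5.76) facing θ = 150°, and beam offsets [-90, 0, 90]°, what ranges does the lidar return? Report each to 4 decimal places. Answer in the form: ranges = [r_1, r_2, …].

ranges = [0.2771, 0.4800, 1.6800]

beam 1: φ=-90°, α=60°
  direction (0.5000, 0.8660); cell (5,5); t to first gridline: x 0.3200, y 0.2771 (then +2.0000 / +1.1547)
    (5,6) via y @ 0.2771  # hit
  → r_1 = 0.2771
beam 2: φ=0°, α=150°
  direction (-0.8660, 0.5000); cell (5,5); t to first gridline: x 0.9699, y 0.4800 (then +1.1547 / +2.0000)
    (5,6) via y @ 0.4800  # hit
  → r_2 = 0.4800
beam 3: φ=90°, α=240°
  direction (-0.5000, -0.8660); cell (5,5); t to first gridline: x 1.6800, y 0.8776 (then +2.0000 / +1.1547)
    (5,4) via y @ 0.8776
    (4,4) via x @ 1.6800  # hit
  → r_3 = 1.6800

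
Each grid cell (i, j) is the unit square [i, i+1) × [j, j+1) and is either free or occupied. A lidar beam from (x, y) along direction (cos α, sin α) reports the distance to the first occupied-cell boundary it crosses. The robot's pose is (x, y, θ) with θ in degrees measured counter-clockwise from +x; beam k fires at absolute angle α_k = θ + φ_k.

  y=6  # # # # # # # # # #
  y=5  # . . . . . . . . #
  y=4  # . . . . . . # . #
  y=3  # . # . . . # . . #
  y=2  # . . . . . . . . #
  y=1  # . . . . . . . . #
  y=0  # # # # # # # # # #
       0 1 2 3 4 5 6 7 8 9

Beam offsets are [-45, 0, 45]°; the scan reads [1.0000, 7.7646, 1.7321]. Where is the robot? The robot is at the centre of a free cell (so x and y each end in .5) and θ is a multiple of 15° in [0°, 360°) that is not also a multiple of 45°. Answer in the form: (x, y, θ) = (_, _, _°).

Enumerate (i+0.5, j+0.5, θ) over the 37 free cells and 16 admissible headings. For each, cast all 3 beams and compare to the given ranges.
  (2.5, 1.5, 285°): beam 1 = 0.5774 ≠ 1.0000 ✗
  (4.5, 4.5, 240°): beam 1 = 1.9319 ≠ 1.0000 ✗
  (7.5, 2.5, 240°): beam 1 = 5.7956 ≠ 1.0000 ✗
  (8.5, 2.5, 285°): beam 1 = 1.7321 ≠ 1.0000 ✗
  …
  (1.5, 1.5, 15°): r_1=1.0000, r_2=7.7646, r_3=1.7321 — all match ✓
Unique over the lattice → pose = (1.5, 1.5, 15°).

(x, y, θ) = (1.5, 1.5, 15°)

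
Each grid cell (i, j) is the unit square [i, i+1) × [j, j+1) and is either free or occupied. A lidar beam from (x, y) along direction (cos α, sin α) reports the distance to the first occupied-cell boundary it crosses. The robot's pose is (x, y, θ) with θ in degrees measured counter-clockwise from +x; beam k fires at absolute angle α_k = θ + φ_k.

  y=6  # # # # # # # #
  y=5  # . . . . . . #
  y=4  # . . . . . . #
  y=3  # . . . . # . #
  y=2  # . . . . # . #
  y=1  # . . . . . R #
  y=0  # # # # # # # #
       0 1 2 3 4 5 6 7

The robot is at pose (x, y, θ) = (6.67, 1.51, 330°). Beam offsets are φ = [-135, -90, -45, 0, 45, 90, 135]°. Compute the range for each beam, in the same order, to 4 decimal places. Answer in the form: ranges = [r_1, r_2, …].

ranges = [1.9705, 0.5889, 0.5280, 0.3811, 0.3416, 0.6600, 4.6484]

beam 1: φ=-135°, α=195°
  dir = (cos 195°, sin 195°) = (-0.9659, -0.2588); from cell (6,1)
  next x-line at t=0.6936, next y-line at t=1.9705; Δt_x=1.0353, Δt_y=3.8637
    x: enter (5,1) at t=0.6936
    x: enter (4,1) at t=1.7289
    y: enter (4,0) at t=1.9705 ← occupied
  → r_1 = 1.9705
beam 2: φ=-90°, α=240°
  dir = (cos 240°, sin 240°) = (-0.5000, -0.8660); from cell (6,1)
  next x-line at t=1.3400, next y-line at t=0.5889; Δt_x=2.0000, Δt_y=1.1547
    y: enter (6,0) at t=0.5889 ← occupied
  → r_2 = 0.5889
beam 3: φ=-45°, α=285°
  dir = (cos 285°, sin 285°) = (0.2588, -0.9659); from cell (6,1)
  next x-line at t=1.2750, next y-line at t=0.5280; Δt_x=3.8637, Δt_y=1.0353
    y: enter (6,0) at t=0.5280 ← occupied
  → r_3 = 0.5280
beam 4: φ=0°, α=330°
  dir = (cos 330°, sin 330°) = (0.8660, -0.5000); from cell (6,1)
  next x-line at t=0.3811, next y-line at t=1.0200; Δt_x=1.1547, Δt_y=2.0000
    x: enter (7,1) at t=0.3811 ← occupied
  → r_4 = 0.3811
beam 5: φ=45°, α=15°
  dir = (cos 15°, sin 15°) = (0.9659, 0.2588); from cell (6,1)
  next x-line at t=0.3416, next y-line at t=1.8932; Δt_x=1.0353, Δt_y=3.8637
    x: enter (7,1) at t=0.3416 ← occupied
  → r_5 = 0.3416
beam 6: φ=90°, α=60°
  dir = (cos 60°, sin 60°) = (0.5000, 0.8660); from cell (6,1)
  next x-line at t=0.6600, next y-line at t=0.5658; Δt_x=2.0000, Δt_y=1.1547
    y: enter (6,2) at t=0.5658
    x: enter (7,2) at t=0.6600 ← occupied
  → r_6 = 0.6600
beam 7: φ=135°, α=105°
  dir = (cos 105°, sin 105°) = (-0.2588, 0.9659); from cell (6,1)
  next x-line at t=2.5887, next y-line at t=0.5073; Δt_x=3.8637, Δt_y=1.0353
    y: enter (6,2) at t=0.5073
    y: enter (6,3) at t=1.5426
    y: enter (6,4) at t=2.5778
    x: enter (5,4) at t=2.5887
    y: enter (5,5) at t=3.6131
    y: enter (5,6) at t=4.6484 ← occupied
  → r_7 = 4.6484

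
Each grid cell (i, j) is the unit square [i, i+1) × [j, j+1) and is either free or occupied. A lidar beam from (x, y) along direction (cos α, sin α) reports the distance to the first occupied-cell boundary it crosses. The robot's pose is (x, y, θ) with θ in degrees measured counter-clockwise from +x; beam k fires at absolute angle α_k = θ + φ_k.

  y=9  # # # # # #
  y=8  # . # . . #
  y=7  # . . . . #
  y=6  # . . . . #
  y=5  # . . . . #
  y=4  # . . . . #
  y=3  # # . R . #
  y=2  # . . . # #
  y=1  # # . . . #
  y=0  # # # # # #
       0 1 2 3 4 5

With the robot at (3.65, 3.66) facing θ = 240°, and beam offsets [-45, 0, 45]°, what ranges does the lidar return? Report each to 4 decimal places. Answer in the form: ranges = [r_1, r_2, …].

beam 1: φ=-45°, α=195°
  direction (-0.9659, -0.2588); cell (3,3); t to first gridline: x 0.6729, y 2.5500 (then +1.0353 / +3.8637)
    (2,3) via x @ 0.6729
    (1,3) via x @ 1.7082  # hit
  → r_1 = 1.7082
beam 2: φ=0°, α=240°
  direction (-0.5000, -0.8660); cell (3,3); t to first gridline: x 1.3000, y 0.7621 (then +2.0000 / +1.1547)
    (3,2) via y @ 0.7621
    (2,2) via x @ 1.3000
    (2,1) via y @ 1.9168
    (2,0) via y @ 3.0715  # hit
  → r_2 = 3.0715
beam 3: φ=45°, α=285°
  direction (0.2588, -0.9659); cell (3,3); t to first gridline: x 1.3523, y 0.6833 (then +3.8637 / +1.0353)
    (3,2) via y @ 0.6833
    (4,2) via x @ 1.3523  # hit
  → r_3 = 1.3523

ranges = [1.7082, 3.0715, 1.3523]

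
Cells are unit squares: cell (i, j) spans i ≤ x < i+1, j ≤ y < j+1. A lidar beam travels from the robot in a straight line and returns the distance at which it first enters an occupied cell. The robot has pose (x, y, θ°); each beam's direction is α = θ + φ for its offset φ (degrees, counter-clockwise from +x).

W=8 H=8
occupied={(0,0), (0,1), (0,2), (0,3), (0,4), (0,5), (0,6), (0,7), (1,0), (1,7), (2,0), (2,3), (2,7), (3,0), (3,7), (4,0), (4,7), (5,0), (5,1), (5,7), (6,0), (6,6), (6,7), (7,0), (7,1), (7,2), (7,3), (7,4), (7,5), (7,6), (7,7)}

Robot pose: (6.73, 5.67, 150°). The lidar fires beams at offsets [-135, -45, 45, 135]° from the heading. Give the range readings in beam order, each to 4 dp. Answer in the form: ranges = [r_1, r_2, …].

ranges = [0.2795, 0.3416, 5.9321, 1.0432]

beam 1: φ=-135°, α=15°
  dir = (cos 15°, sin 15°) = (0.9659, 0.2588); from cell (6,5)
  next x-line at t=0.2795, next y-line at t=1.2750; Δt_x=1.0353, Δt_y=3.8637
    x: enter (7,5) at t=0.2795 ← occupied
  → r_1 = 0.2795
beam 2: φ=-45°, α=105°
  dir = (cos 105°, sin 105°) = (-0.2588, 0.9659); from cell (6,5)
  next x-line at t=2.8205, next y-line at t=0.3416; Δt_x=3.8637, Δt_y=1.0353
    y: enter (6,6) at t=0.3416 ← occupied
  → r_2 = 0.3416
beam 3: φ=45°, α=195°
  dir = (cos 195°, sin 195°) = (-0.9659, -0.2588); from cell (6,5)
  next x-line at t=0.7558, next y-line at t=2.5887; Δt_x=1.0353, Δt_y=3.8637
    x: enter (5,5) at t=0.7558
    x: enter (4,5) at t=1.7910
    y: enter (4,4) at t=2.5887
    x: enter (3,4) at t=2.8263
    x: enter (2,4) at t=3.8616
    x: enter (1,4) at t=4.8969
    x: enter (0,4) at t=5.9321 ← occupied
  → r_3 = 5.9321
beam 4: φ=135°, α=285°
  dir = (cos 285°, sin 285°) = (0.2588, -0.9659); from cell (6,5)
  next x-line at t=1.0432, next y-line at t=0.6936; Δt_x=3.8637, Δt_y=1.0353
    y: enter (6,4) at t=0.6936
    x: enter (7,4) at t=1.0432 ← occupied
  → r_4 = 1.0432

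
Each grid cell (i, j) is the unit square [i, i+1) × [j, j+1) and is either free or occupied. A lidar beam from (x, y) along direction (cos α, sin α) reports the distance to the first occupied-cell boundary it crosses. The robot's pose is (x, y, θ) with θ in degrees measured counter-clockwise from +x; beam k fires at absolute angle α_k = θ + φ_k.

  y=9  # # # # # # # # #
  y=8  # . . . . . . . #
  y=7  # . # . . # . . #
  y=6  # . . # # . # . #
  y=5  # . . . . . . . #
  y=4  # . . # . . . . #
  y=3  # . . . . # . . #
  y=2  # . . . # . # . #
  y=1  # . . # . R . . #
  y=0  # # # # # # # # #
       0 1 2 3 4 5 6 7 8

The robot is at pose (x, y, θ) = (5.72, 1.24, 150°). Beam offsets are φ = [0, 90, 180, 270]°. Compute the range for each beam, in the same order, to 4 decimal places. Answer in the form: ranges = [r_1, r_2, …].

beam 1: φ=0°, α=150°
  d=(-0.8660,0.5000)  start (5,1)  tX=0.8314 tY=1.5200  stride 1/|dx|=1.1547 1/|dy|=2.0000
    cross x-line → (4,1), t=0.8314
    cross y-line → (4,2), t=1.5200 (wall)
  → r_1 = 1.5200
beam 2: φ=90°, α=240°
  d=(-0.5000,-0.8660)  start (5,1)  tX=1.4400 tY=0.2771  stride 1/|dx|=2.0000 1/|dy|=1.1547
    cross y-line → (5,0), t=0.2771 (wall)
  → r_2 = 0.2771
beam 3: φ=180°, α=330°
  d=(0.8660,-0.5000)  start (5,1)  tX=0.3233 tY=0.4800  stride 1/|dx|=1.1547 1/|dy|=2.0000
    cross x-line → (6,1), t=0.3233
    cross y-line → (6,0), t=0.4800 (wall)
  → r_3 = 0.4800
beam 4: φ=270°, α=60°
  d=(0.5000,0.8660)  start (5,1)  tX=0.5600 tY=0.8776  stride 1/|dx|=2.0000 1/|dy|=1.1547
    cross x-line → (6,1), t=0.5600
    cross y-line → (6,2), t=0.8776 (wall)
  → r_4 = 0.8776

ranges = [1.5200, 0.2771, 0.4800, 0.8776]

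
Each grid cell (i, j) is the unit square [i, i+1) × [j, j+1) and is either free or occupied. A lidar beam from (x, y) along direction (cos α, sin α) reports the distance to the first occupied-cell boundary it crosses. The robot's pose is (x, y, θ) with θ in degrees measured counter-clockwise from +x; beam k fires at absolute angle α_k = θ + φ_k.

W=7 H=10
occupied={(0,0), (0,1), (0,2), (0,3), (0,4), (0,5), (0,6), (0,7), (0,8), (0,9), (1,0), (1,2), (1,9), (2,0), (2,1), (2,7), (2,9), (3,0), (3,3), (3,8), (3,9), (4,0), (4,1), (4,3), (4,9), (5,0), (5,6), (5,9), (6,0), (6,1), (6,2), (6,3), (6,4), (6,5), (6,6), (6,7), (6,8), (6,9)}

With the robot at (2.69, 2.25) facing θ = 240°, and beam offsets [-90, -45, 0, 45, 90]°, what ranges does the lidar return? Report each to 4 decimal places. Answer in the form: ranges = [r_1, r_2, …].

ranges = [0.7967, 0.7143, 0.2887, 0.2588, 1.5127]

beam 1: φ=-90°, α=150°
  direction (-0.8660, 0.5000); cell (2,2); t to first gridline: x 0.7967, y 1.5000 (then +1.1547 / +2.0000)
    (1,2) via x @ 0.7967  # hit
  → r_1 = 0.7967
beam 2: φ=-45°, α=195°
  direction (-0.9659, -0.2588); cell (2,2); t to first gridline: x 0.7143, y 0.9659 (then +1.0353 / +3.8637)
    (1,2) via x @ 0.7143  # hit
  → r_2 = 0.7143
beam 3: φ=0°, α=240°
  direction (-0.5000, -0.8660); cell (2,2); t to first gridline: x 1.3800, y 0.2887 (then +2.0000 / +1.1547)
    (2,1) via y @ 0.2887  # hit
  → r_3 = 0.2887
beam 4: φ=45°, α=285°
  direction (0.2588, -0.9659); cell (2,2); t to first gridline: x 1.1977, y 0.2588 (then +3.8637 / +1.0353)
    (2,1) via y @ 0.2588  # hit
  → r_4 = 0.2588
beam 5: φ=90°, α=330°
  direction (0.8660, -0.5000); cell (2,2); t to first gridline: x 0.3580, y 0.5000 (then +1.1547 / +2.0000)
    (3,2) via x @ 0.3580
    (3,1) via y @ 0.5000
    (4,1) via x @ 1.5127  # hit
  → r_5 = 1.5127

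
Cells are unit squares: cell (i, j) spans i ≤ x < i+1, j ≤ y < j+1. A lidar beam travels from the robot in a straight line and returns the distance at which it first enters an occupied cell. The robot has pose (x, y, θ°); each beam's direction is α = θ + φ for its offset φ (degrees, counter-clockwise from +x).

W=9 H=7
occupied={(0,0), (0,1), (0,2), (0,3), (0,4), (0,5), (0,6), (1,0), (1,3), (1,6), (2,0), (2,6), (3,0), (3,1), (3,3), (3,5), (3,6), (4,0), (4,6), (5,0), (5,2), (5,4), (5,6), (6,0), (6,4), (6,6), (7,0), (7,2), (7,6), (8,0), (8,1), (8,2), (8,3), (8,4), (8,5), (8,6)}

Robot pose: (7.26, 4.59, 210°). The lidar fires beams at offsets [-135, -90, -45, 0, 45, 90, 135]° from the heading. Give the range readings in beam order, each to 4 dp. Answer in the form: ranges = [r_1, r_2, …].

ranges = [1.4597, 1.6281, 0.2692, 0.3002, 3.7166, 1.4800, 0.7661]

beam 1: φ=-135°, α=75°
  cosα=0.2588 sinα=0.9659 | (7,4) | tMaxX 2.8591 tMaxY 0.4245 | tΔX 3.8637 tΔY 1.0353
    t=0.4245 [y] (7,5)
    t=1.4597 [y] (7,6) — stop
  → r_1 = 1.4597
beam 2: φ=-90°, α=120°
  cosα=-0.5000 sinα=0.8660 | (7,4) | tMaxX 0.5200 tMaxY 0.4734 | tΔX 2.0000 tΔY 1.1547
    t=0.4734 [y] (7,5)
    t=0.5200 [x] (6,5)
    t=1.6281 [y] (6,6) — stop
  → r_2 = 1.6281
beam 3: φ=-45°, α=165°
  cosα=-0.9659 sinα=0.2588 | (7,4) | tMaxX 0.2692 tMaxY 1.5841 | tΔX 1.0353 tΔY 3.8637
    t=0.2692 [x] (6,4) — stop
  → r_3 = 0.2692
beam 4: φ=0°, α=210°
  cosα=-0.8660 sinα=-0.5000 | (7,4) | tMaxX 0.3002 tMaxY 1.1800 | tΔX 1.1547 tΔY 2.0000
    t=0.3002 [x] (6,4) — stop
  → r_4 = 0.3002
beam 5: φ=45°, α=255°
  cosα=-0.2588 sinα=-0.9659 | (7,4) | tMaxX 1.0046 tMaxY 0.6108 | tΔX 3.8637 tΔY 1.0353
    t=0.6108 [y] (7,3)
    t=1.0046 [x] (6,3)
    t=1.6461 [y] (6,2)
    t=2.6814 [y] (6,1)
    t=3.7166 [y] (6,0) — stop
  → r_5 = 3.7166
beam 6: φ=90°, α=300°
  cosα=0.5000 sinα=-0.8660 | (7,4) | tMaxX 1.4800 tMaxY 0.6813 | tΔX 2.0000 tΔY 1.1547
    t=0.6813 [y] (7,3)
    t=1.4800 [x] (8,3) — stop
  → r_6 = 1.4800
beam 7: φ=135°, α=345°
  cosα=0.9659 sinα=-0.2588 | (7,4) | tMaxX 0.7661 tMaxY 2.2796 | tΔX 1.0353 tΔY 3.8637
    t=0.7661 [x] (8,4) — stop
  → r_7 = 0.7661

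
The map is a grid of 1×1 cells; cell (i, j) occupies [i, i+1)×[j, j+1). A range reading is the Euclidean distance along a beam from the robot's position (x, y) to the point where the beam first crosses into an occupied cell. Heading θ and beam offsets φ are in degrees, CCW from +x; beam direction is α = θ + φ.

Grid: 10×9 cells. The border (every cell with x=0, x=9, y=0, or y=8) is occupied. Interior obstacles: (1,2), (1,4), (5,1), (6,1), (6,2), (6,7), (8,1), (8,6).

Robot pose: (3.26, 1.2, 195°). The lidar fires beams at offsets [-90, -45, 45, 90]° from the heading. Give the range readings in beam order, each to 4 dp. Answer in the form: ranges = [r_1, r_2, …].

ranges = [7.0399, 1.6000, 0.2309, 0.2071]

beam 1: φ=-90°, α=105°
  direction (-0.2588, 0.9659); cell (3,1); t to first gridline: x 1.0046, y 0.8282 (then +3.8637 / +1.0353)
    (3,2) via y @ 0.8282
    (2,2) via x @ 1.0046
    (2,3) via y @ 1.8635
    (2,4) via y @ 2.8988
    (2,5) via y @ 3.9340
    (1,5) via x @ 4.8683
    (1,6) via y @ 4.9693
    (1,7) via y @ 6.0046
    (1,8) via y @ 7.0399  # hit
  → r_1 = 7.0399
beam 2: φ=-45°, α=150°
  direction (-0.8660, 0.5000); cell (3,1); t to first gridline: x 0.3002, y 1.6000 (then +1.1547 / +2.0000)
    (2,1) via x @ 0.3002
    (1,1) via x @ 1.4549
    (1,2) via y @ 1.6000  # hit
  → r_2 = 1.6000
beam 3: φ=45°, α=240°
  direction (-0.5000, -0.8660); cell (3,1); t to first gridline: x 0.5200, y 0.2309 (then +2.0000 / +1.1547)
    (3,0) via y @ 0.2309  # hit
  → r_3 = 0.2309
beam 4: φ=90°, α=285°
  direction (0.2588, -0.9659); cell (3,1); t to first gridline: x 2.8591, y 0.2071 (then +3.8637 / +1.0353)
    (3,0) via y @ 0.2071  # hit
  → r_4 = 0.2071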